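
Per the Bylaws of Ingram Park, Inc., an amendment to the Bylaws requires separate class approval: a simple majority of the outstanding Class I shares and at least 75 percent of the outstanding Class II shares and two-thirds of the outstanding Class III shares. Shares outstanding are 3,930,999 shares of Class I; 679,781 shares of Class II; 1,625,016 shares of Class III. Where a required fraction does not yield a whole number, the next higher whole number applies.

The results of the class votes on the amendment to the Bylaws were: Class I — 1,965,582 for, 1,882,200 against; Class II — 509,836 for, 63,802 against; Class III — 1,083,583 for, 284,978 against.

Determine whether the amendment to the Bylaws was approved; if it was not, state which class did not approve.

Approved — every class gave the required vote.

Class I: a majority of 3930999 is 1965500; 1,965,500 required, 1,965,582 in favor — approved.
Class II: 3/4 of 679781 = 509835.75, rounded up to 509836; 509,836 required, 509,836 in favor — approved.
Class III: 2/3 of 1625016 = 1083344; 1,083,344 required, 1,083,583 in favor — approved.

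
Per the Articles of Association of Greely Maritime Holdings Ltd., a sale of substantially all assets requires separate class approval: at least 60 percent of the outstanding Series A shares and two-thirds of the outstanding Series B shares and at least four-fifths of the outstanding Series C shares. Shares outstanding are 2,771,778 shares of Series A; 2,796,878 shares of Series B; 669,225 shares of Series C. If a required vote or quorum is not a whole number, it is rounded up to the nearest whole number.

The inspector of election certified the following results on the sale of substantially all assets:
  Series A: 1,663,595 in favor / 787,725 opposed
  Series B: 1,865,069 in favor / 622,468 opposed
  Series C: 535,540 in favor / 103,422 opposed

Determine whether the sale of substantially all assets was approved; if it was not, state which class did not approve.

Approved — every class gave the required vote.

Series A: 3/5 of 2771778 = 1663066.80, rounded up to 1663067; 1,663,067 required, 1,663,595 in favor — approved.
Series B: 2/3 of 2796878 = 1864585.33, rounded up to 1864586; 1,864,586 required, 1,865,069 in favor — approved.
Series C: 4/5 of 669225 = 535380; 535,380 required, 535,540 in favor — approved.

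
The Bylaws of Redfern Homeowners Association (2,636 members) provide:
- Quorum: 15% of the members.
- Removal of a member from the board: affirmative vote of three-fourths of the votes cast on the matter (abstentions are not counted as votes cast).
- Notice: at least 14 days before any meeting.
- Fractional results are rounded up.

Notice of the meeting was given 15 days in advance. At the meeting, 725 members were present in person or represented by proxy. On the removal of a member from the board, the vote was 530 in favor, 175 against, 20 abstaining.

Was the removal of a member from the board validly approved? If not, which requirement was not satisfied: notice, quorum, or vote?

Valid — all requirements satisfied.

Notice: 15 days given; 14 required. Satisfied.
Quorum: 15% of 2,636 = 395.40, rounded up to 396; 725 present. Satisfied.
Vote: requires three-fourths of the votes cast (725 − 20 abstaining = 705); 3/4 of 705 = 528.75, rounded up to 529, so 529 needed; 530 in favor. Satisfied.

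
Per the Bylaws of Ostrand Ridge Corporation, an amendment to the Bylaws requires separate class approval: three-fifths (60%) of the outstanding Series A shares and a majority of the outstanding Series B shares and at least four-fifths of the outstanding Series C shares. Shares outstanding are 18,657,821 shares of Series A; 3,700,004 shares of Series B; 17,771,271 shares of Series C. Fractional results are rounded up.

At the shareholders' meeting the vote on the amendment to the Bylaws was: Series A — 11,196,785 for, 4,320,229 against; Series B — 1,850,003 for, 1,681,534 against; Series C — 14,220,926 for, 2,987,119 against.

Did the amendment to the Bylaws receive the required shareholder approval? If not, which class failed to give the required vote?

Approved — every class gave the required vote.

Series A: 3/5 of 18657821 = 11194692.60, rounded up to 11194693; 11,194,693 required, 11,196,785 in favor — approved.
Series B: a majority of 3700004 is 1850003; 1,850,003 required, 1,850,003 in favor — approved.
Series C: 4/5 of 17771271 = 14217016.80, rounded up to 14217017; 14,217,017 required, 14,220,926 in favor — approved.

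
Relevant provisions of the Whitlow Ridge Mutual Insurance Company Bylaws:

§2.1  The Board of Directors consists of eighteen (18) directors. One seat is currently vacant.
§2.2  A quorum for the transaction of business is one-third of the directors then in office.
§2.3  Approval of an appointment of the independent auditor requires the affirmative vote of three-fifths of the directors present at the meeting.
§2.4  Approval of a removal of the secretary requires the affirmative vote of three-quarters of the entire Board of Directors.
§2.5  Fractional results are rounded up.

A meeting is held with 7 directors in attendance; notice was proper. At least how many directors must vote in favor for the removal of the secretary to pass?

14

The removal of the secretary requires three-fourths of the entire Board of Directors (18).
3/4 of 18 = 13.50, rounded up to 14.
(Only 7 can vote, so the removal of the secretary cannot pass at this meeting, but the required vote is still 14.)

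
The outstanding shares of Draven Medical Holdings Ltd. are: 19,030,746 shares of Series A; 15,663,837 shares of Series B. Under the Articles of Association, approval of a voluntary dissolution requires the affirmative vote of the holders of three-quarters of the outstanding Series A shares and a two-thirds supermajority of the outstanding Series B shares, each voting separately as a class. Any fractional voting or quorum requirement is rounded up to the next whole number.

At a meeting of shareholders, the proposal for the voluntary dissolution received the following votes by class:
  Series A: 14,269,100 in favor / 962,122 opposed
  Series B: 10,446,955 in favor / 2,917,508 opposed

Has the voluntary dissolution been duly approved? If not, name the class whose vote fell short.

Not approved — the Series A shares did not give the required vote.

Series A: 3/4 of 19030746 = 14273059.50, rounded up to 14273060; 14,273,060 required, 14,269,100 in favor — not approved.
Series B: 2/3 of 15663837 = 10442558; 10,442,558 required, 10,446,955 in favor — approved.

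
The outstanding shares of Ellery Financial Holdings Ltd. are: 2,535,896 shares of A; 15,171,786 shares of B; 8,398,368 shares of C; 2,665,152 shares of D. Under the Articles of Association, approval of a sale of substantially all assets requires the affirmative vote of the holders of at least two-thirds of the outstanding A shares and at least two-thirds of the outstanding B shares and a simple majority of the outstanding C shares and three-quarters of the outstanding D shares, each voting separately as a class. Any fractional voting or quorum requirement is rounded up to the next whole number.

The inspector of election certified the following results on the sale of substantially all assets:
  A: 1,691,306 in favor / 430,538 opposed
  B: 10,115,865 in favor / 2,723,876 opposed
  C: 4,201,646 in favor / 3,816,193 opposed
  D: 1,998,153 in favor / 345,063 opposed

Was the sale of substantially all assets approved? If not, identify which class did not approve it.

Not approved — the D shares did not give the required vote.

A: 2/3 of 2535896 = 1690597.33, rounded up to 1690598; 1,690,598 required, 1,691,306 in favor — approved.
B: 2/3 of 15171786 = 10114524; 10,114,524 required, 10,115,865 in favor — approved.
C: a majority of 8398368 is 4199185; 4,199,185 required, 4,201,646 in favor — approved.
D: 3/4 of 2665152 = 1998864; 1,998,864 required, 1,998,153 in favor — not approved.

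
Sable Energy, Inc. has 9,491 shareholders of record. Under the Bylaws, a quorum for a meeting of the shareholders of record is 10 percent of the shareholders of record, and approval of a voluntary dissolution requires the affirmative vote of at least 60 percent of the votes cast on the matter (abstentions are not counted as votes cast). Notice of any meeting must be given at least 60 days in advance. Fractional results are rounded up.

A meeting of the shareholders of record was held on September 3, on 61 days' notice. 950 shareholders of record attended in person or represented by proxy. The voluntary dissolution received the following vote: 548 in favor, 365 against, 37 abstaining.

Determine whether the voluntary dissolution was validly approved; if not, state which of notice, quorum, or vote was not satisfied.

Notice: 61 days given; 60 required. Satisfied.
Quorum: 10% of 9,491 = 949.10, rounded up to 950; 950 present. Satisfied.
Vote: requires three-fifths of the votes cast (950 − 37 abstaining = 913); 3/5 of 913 = 547.80, rounded up to 548, so 548 needed; 548 in favor. Satisfied.

Valid — all requirements satisfied.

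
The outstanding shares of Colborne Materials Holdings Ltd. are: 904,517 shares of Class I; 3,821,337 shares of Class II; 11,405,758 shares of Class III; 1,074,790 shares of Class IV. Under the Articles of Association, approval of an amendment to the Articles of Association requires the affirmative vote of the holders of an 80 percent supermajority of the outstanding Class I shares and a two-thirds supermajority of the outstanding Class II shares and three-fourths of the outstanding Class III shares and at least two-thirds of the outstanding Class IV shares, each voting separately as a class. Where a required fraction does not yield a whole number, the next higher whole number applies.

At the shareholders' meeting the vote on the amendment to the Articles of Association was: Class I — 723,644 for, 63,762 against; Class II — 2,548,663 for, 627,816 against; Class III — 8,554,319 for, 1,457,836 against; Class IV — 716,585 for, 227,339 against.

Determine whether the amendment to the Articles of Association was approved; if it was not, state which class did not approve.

Approved — every class gave the required vote.

Class I: 4/5 of 904517 = 723613.60, rounded up to 723614; 723,614 required, 723,644 in favor — approved.
Class II: 2/3 of 3821337 = 2547558; 2,547,558 required, 2,548,663 in favor — approved.
Class III: 3/4 of 11405758 = 8554318.50, rounded up to 8554319; 8,554,319 required, 8,554,319 in favor — approved.
Class IV: 2/3 of 1074790 = 716526.67, rounded up to 716527; 716,527 required, 716,585 in favor — approved.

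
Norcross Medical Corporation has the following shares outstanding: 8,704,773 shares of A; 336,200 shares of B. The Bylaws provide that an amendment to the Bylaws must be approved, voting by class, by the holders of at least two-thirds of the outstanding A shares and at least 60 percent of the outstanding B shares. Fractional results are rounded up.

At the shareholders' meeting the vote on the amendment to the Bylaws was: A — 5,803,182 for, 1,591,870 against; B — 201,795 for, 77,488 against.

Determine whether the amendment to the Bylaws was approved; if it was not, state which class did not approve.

A: 2/3 of 8704773 = 5803182; 5,803,182 required, 5,803,182 in favor — approved.
B: 3/5 of 336200 = 201720; 201,720 required, 201,795 in favor — approved.

Approved — every class gave the required vote.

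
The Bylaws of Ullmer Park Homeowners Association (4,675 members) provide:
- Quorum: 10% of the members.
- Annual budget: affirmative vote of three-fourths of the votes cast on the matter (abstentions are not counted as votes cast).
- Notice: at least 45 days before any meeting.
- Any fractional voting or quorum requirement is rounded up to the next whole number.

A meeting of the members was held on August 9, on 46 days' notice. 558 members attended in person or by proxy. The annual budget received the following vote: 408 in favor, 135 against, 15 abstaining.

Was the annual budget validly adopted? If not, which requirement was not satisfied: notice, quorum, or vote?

Valid — all requirements satisfied.

Notice: 46 days given; 45 required. Satisfied.
Quorum: 10% of 4,675 = 467.50, rounded up to 468; 558 present. Satisfied.
Vote: requires three-fourths of the votes cast (558 − 15 abstaining = 543); 3/4 of 543 = 407.25, rounded up to 408, so 408 needed; 408 in favor. Satisfied.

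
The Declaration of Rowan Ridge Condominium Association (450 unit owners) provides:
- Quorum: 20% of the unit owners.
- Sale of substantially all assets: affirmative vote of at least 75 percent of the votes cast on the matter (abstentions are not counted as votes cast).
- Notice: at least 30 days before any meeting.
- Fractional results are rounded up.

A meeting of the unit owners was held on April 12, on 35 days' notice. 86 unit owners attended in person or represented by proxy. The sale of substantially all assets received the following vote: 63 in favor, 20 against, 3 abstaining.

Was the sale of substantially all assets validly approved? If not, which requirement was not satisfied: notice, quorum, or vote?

Invalid — quorum requirement not satisfied.

Notice: 35 days given; 30 required. Satisfied.
Quorum: 20% of 450 = 90; 86 present. Not satisfied.
Vote: requires three-fourths of the votes cast (86 − 3 abstaining = 83); 3/4 of 83 = 62.25, rounded up to 63, so 63 needed; 63 in favor. Satisfied.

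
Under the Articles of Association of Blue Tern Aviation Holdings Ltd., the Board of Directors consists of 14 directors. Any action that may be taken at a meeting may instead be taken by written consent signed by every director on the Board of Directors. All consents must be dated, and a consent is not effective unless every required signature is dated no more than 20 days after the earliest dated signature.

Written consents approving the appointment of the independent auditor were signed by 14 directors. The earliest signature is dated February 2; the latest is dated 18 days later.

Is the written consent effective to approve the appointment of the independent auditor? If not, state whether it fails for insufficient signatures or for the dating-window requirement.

Signatures required: every one of 14 — unanimous means all 14, so 14 needed; 14 signed. Sufficient.
Dating window: the latest signature is 18 days after the earliest; the limit is 20 days. Within the window.

Effective — both the signature and dating-window requirements are satisfied.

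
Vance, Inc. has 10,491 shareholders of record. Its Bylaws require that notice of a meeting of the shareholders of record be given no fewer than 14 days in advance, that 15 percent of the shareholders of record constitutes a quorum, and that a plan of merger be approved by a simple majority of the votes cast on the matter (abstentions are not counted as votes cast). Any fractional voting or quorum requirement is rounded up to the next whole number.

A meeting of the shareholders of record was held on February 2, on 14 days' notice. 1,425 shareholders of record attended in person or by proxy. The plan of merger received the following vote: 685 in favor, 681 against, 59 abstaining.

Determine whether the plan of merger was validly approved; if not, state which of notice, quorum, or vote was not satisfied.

Notice: 14 days given; 14 required. Satisfied.
Quorum: 15% of 10,491 = 1,573.65, rounded up to 1,574; 1,425 present. Not satisfied.
Vote: requires a majority of the votes cast (1,425 − 59 abstaining = 1,366); a majority of 1366 is 684, so 684 needed; 685 in favor. Satisfied.

Invalid — quorum requirement not satisfied.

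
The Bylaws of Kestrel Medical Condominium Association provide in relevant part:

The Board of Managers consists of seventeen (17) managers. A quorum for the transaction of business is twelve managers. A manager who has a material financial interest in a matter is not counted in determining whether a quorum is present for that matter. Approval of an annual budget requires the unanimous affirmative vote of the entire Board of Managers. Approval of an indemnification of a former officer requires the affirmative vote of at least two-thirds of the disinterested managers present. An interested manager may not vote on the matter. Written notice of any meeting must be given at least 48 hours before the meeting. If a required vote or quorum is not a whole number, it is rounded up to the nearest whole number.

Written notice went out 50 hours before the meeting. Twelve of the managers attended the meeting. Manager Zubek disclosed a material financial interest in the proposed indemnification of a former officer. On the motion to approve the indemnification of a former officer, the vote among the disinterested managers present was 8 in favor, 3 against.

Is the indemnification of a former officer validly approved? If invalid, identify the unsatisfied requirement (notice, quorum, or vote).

Invalid — quorum requirement not satisfied.

Notice: 50 hours given; 48 required (50 ≥ 48). Satisfied.
Quorum: 12 present, but the 1 interested manager does not count, leaving 11. Quorum is 12. Not satisfied.
Vote: the indemnification of a former officer requires two-thirds of the disinterested managers present (12 − 1 = 11). 2/3 of 11 = 7.33, rounded up to 8, so 8 affirmative votes are needed; 8 voted in favor. Satisfied. (Moot — without a quorum no business can be validly transacted.)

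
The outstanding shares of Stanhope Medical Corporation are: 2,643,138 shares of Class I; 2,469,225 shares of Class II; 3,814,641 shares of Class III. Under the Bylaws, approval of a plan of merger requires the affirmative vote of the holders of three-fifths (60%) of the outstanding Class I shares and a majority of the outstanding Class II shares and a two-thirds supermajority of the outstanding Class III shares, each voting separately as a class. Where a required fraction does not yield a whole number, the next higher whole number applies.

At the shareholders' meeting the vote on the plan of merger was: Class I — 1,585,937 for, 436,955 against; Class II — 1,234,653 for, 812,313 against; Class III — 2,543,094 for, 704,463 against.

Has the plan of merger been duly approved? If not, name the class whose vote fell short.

Class I: 3/5 of 2643138 = 1585882.80, rounded up to 1585883; 1,585,883 required, 1,585,937 in favor — approved.
Class II: a majority of 2469225 is 1234613; 1,234,613 required, 1,234,653 in favor — approved.
Class III: 2/3 of 3814641 = 2543094; 2,543,094 required, 2,543,094 in favor — approved.

Approved — every class gave the required vote.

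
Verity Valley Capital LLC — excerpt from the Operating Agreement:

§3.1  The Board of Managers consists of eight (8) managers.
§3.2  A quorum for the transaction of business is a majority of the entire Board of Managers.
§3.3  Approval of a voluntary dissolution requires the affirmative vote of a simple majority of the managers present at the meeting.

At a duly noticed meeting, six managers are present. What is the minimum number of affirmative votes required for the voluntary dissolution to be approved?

The voluntary dissolution requires a majority of the managers present (6).
A majority of 6 is 4.

4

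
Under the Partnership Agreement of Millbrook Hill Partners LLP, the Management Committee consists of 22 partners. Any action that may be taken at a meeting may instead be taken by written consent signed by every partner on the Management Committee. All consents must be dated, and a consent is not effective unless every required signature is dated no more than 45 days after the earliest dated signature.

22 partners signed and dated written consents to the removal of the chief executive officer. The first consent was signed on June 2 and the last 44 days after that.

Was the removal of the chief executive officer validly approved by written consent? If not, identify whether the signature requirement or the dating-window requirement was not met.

Effective — both the signature and dating-window requirements are satisfied.

Signatures required: every one of 22 — unanimous means all 22, so 22 needed; 22 signed. Sufficient.
Dating window: the latest signature is 44 days after the earliest; the limit is 45 days. Within the window.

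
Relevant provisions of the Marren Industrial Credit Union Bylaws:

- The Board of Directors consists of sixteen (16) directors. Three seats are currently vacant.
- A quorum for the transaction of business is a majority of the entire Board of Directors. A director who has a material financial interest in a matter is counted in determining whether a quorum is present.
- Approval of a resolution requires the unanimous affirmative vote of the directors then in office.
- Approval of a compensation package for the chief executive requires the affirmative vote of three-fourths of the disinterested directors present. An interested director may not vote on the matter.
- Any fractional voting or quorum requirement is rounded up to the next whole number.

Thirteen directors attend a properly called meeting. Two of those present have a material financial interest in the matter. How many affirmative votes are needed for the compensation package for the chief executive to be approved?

9

The compensation package for the chief executive requires three-fourths of the disinterested directors present (13 − 2 = 11).
3/4 of 11 = 8.25, rounded up to 9.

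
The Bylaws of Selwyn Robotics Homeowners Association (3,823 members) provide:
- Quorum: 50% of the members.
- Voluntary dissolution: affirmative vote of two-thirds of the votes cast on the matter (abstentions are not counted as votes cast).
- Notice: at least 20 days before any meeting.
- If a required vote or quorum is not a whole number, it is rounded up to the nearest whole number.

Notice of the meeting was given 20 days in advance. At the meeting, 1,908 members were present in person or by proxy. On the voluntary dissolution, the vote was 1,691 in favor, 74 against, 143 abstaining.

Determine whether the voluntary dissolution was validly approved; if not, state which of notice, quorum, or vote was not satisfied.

Invalid — quorum requirement not satisfied.

Notice: 20 days given; 20 required. Satisfied.
Quorum: 50% of 3,823 = 1,911.50, rounded up to 1,912; 1,908 present. Not satisfied.
Vote: requires two-thirds of the votes cast (1,908 − 143 abstaining = 1,765); 2/3 of 1765 = 1176.67, rounded up to 1177, so 1,177 needed; 1,691 in favor. Satisfied.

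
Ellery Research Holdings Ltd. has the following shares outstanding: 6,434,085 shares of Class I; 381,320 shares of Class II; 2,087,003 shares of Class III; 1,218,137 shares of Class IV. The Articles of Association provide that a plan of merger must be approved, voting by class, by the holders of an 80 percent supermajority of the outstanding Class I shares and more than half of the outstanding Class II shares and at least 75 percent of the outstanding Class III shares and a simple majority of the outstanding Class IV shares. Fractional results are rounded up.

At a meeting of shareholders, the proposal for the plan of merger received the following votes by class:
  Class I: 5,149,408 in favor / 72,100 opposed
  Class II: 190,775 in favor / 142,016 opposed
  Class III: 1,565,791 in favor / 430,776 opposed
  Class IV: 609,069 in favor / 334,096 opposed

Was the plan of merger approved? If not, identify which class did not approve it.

Class I: 4/5 of 6434085 = 5147268; 5,147,268 required, 5,149,408 in favor — approved.
Class II: a majority of 381320 is 190661; 190,661 required, 190,775 in favor — approved.
Class III: 3/4 of 2087003 = 1565252.25, rounded up to 1565253; 1,565,253 required, 1,565,791 in favor — approved.
Class IV: a majority of 1218137 is 609069; 609,069 required, 609,069 in favor — approved.

Approved — every class gave the required vote.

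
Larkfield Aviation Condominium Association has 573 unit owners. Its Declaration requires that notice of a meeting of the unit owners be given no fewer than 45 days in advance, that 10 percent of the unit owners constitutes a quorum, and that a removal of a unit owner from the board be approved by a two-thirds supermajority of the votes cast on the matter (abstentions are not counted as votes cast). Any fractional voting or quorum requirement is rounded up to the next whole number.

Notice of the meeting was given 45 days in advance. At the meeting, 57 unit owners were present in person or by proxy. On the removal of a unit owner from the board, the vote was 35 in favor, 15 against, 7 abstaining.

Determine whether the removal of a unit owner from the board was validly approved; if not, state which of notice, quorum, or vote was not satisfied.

Notice: 45 days given; 45 required. Satisfied.
Quorum: 10% of 573 = 57.30, rounded up to 58; 57 present. Not satisfied.
Vote: requires two-thirds of the votes cast (57 − 7 abstaining = 50); 2/3 of 50 = 33.33, rounded up to 34, so 34 needed; 35 in favor. Satisfied.

Invalid — quorum requirement not satisfied.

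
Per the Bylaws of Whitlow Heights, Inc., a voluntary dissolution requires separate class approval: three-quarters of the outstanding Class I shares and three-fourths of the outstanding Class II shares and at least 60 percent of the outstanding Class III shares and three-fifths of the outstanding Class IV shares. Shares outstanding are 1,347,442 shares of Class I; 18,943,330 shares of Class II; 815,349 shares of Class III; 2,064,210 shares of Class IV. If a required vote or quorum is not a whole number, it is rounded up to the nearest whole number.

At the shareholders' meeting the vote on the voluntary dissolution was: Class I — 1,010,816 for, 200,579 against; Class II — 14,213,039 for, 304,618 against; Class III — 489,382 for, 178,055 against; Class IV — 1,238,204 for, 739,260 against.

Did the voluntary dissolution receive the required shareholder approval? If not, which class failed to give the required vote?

Not approved — the Class IV shares did not give the required vote.

Class I: 3/4 of 1347442 = 1010581.50, rounded up to 1010582; 1,010,582 required, 1,010,816 in favor — approved.
Class II: 3/4 of 18943330 = 14207497.50, rounded up to 14207498; 14,207,498 required, 14,213,039 in favor — approved.
Class III: 3/5 of 815349 = 489209.40, rounded up to 489210; 489,210 required, 489,382 in favor — approved.
Class IV: 3/5 of 2064210 = 1238526; 1,238,526 required, 1,238,204 in favor — not approved.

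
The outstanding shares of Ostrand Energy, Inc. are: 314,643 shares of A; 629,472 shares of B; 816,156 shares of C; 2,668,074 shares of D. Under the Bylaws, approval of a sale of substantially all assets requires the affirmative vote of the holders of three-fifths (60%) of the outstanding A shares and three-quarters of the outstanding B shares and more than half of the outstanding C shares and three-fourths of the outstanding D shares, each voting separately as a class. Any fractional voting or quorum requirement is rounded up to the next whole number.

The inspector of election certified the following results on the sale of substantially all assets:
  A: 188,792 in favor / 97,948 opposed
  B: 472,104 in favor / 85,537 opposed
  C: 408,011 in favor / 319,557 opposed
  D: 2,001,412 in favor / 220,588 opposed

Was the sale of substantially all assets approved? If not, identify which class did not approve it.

A: 3/5 of 314643 = 188785.80, rounded up to 188786; 188,786 required, 188,792 in favor — approved.
B: 3/4 of 629472 = 472104; 472,104 required, 472,104 in favor — approved.
C: a majority of 816156 is 408079; 408,079 required, 408,011 in favor — not approved.
D: 3/4 of 2668074 = 2001055.50, rounded up to 2001056; 2,001,056 required, 2,001,412 in favor — approved.

Not approved — the C shares did not give the required vote.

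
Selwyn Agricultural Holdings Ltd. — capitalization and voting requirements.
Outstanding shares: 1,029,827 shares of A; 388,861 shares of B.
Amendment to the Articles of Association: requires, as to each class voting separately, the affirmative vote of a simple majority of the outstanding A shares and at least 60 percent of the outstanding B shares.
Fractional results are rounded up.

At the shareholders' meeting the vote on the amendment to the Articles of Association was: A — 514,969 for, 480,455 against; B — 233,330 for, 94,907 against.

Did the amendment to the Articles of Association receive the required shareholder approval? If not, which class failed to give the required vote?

Approved — every class gave the required vote.

A: a majority of 1029827 is 514914; 514,914 required, 514,969 in favor — approved.
B: 3/5 of 388861 = 233316.60, rounded up to 233317; 233,317 required, 233,330 in favor — approved.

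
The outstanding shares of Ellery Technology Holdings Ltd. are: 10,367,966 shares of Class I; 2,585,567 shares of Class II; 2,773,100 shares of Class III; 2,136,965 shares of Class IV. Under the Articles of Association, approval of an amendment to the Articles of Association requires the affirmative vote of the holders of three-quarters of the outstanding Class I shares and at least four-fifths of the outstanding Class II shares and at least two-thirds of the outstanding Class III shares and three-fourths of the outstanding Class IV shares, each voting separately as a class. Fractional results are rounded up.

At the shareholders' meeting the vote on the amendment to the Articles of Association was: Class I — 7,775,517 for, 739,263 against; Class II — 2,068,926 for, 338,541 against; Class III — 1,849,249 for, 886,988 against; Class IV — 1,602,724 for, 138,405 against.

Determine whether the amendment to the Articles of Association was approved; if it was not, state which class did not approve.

Not approved — the Class I shares did not give the required vote.

Class I: 3/4 of 10367966 = 7775974.50, rounded up to 7775975; 7,775,975 required, 7,775,517 in favor — not approved.
Class II: 4/5 of 2585567 = 2068453.60, rounded up to 2068454; 2,068,454 required, 2,068,926 in favor — approved.
Class III: 2/3 of 2773100 = 1848733.33, rounded up to 1848734; 1,848,734 required, 1,849,249 in favor — approved.
Class IV: 3/4 of 2136965 = 1602723.75, rounded up to 1602724; 1,602,724 required, 1,602,724 in favor — approved.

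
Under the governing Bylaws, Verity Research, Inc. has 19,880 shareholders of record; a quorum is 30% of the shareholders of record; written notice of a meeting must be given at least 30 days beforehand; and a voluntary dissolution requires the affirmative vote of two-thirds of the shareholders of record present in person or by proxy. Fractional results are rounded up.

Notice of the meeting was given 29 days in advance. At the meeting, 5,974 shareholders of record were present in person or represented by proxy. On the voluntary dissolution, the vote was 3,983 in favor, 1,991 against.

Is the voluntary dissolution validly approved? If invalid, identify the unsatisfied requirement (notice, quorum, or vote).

Notice: 29 days given; 30 required. Not satisfied.
Quorum: 30% of 19,880 = 5,964; 5,974 present. Satisfied.
Vote: requires two-thirds of those present (5,974); 2/3 of 5974 = 3982.67, rounded up to 3983, so 3,983 needed; 3,983 in favor. Satisfied.

Invalid — notice requirement not satisfied.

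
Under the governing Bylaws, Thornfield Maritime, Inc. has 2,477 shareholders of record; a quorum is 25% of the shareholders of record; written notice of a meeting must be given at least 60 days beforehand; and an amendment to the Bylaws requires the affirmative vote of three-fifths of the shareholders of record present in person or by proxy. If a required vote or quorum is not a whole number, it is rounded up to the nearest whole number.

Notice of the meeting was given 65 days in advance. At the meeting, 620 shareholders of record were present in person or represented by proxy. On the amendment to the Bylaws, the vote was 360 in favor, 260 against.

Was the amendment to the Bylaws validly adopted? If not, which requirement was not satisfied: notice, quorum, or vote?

Notice: 65 days given; 60 required. Satisfied.
Quorum: 25% of 2,477 = 619.25, rounded up to 620; 620 present. Satisfied.
Vote: requires three-fifths of those present (620); 3/5 of 620 = 372, so 372 needed; 360 in favor. Not satisfied.

Invalid — vote requirement not satisfied.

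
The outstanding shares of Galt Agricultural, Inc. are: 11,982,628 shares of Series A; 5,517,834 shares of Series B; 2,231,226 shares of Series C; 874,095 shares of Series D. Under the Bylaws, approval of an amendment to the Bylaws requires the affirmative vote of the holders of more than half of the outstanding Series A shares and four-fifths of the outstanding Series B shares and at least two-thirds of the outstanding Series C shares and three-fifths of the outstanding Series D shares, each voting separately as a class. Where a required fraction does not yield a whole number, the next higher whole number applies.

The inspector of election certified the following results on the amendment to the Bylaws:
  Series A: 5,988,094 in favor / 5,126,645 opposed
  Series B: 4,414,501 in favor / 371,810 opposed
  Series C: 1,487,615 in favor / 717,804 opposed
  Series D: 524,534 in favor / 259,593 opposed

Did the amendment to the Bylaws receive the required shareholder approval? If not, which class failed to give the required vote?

Not approved — the Series A shares did not give the required vote.

Series A: a majority of 11982628 is 5991315; 5,991,315 required, 5,988,094 in favor — not approved.
Series B: 4/5 of 5517834 = 4414267.20, rounded up to 4414268; 4,414,268 required, 4,414,501 in favor — approved.
Series C: 2/3 of 2231226 = 1487484; 1,487,484 required, 1,487,615 in favor — approved.
Series D: 3/5 of 874095 = 524457; 524,457 required, 524,534 in favor — approved.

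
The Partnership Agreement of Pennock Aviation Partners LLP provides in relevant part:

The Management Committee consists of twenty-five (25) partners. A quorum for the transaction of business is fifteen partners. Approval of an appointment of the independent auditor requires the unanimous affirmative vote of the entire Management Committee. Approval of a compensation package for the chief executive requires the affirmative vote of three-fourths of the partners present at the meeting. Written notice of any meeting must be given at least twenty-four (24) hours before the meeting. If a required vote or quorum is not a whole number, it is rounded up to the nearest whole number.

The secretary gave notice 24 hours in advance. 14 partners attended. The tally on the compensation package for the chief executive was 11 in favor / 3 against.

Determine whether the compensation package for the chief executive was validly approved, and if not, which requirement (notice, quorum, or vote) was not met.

Invalid — quorum requirement not satisfied.

Notice: 24 hours given; 24 required (24 ≥ 24). Satisfied.
Quorum: 14 present; quorum is 15. Not satisfied.
Vote: the compensation package for the chief executive requires three-fourths of the partners present (14). 3/4 of 14 = 10.50, rounded up to 11, so 11 affirmative votes are needed; 11 voted in favor. Satisfied. (Moot — without a quorum no business can be validly transacted.)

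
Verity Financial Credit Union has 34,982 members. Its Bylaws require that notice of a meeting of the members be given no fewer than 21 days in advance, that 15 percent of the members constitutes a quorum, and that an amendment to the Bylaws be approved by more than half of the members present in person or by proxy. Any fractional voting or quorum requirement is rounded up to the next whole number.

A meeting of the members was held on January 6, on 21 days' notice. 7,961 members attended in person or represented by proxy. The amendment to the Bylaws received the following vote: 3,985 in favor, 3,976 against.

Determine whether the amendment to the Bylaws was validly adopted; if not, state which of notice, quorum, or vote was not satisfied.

Valid — all requirements satisfied.

Notice: 21 days given; 21 required. Satisfied.
Quorum: 15% of 34,982 = 5,247.30, rounded up to 5,248; 7,961 present. Satisfied.
Vote: requires a majority of those present (7,961); a majority of 7961 is 3981, so 3,981 needed; 3,985 in favor. Satisfied.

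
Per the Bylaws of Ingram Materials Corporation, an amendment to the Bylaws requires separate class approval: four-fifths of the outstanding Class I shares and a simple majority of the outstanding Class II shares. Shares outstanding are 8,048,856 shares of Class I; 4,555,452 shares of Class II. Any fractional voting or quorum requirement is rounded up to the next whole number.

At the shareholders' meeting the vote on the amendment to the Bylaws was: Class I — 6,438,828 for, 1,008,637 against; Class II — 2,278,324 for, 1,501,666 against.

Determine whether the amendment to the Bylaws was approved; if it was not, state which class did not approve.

Not approved — the Class I shares did not give the required vote.

Class I: 4/5 of 8048856 = 6439084.80, rounded up to 6439085; 6,439,085 required, 6,438,828 in favor — not approved.
Class II: a majority of 4555452 is 2277727; 2,277,727 required, 2,278,324 in favor — approved.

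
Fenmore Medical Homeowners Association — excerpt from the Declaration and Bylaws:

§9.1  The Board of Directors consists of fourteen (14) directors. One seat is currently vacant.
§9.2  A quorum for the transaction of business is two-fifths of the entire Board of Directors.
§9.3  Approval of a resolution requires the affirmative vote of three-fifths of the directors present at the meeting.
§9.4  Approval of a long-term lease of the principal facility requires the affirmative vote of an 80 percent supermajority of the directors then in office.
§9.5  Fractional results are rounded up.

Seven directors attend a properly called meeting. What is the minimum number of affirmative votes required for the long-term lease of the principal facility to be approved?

The long-term lease of the principal facility requires four-fifths of the directors then in office (13).
4/5 of 13 = 10.40, rounded up to 11.
(Only 7 can vote, so the long-term lease of the principal facility cannot pass at this meeting, but the required vote is still 11.)

11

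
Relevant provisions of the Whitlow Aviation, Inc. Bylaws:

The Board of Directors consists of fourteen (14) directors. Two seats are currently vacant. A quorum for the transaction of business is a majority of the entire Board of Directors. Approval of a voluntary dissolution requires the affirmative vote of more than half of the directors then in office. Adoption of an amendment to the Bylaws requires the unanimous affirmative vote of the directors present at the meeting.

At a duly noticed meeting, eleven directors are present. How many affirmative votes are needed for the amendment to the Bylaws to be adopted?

11

The amendment to the Bylaws requires the unanimous vote of the directors present (11).
Unanimous means all 11.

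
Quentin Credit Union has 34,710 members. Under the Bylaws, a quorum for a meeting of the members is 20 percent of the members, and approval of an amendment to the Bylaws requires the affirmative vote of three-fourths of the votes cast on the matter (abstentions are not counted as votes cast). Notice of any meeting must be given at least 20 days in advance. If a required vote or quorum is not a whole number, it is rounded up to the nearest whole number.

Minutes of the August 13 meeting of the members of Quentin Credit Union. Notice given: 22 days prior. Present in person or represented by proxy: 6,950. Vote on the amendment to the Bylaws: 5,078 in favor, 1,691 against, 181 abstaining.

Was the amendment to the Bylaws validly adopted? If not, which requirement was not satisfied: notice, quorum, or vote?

Notice: 22 days given; 20 required. Satisfied.
Quorum: 20% of 34,710 = 6,942; 6,950 present. Satisfied.
Vote: requires three-fourths of the votes cast (6,950 − 181 abstaining = 6,769); 3/4 of 6769 = 5076.75, rounded up to 5077, so 5,077 needed; 5,078 in favor. Satisfied.

Valid — all requirements satisfied.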